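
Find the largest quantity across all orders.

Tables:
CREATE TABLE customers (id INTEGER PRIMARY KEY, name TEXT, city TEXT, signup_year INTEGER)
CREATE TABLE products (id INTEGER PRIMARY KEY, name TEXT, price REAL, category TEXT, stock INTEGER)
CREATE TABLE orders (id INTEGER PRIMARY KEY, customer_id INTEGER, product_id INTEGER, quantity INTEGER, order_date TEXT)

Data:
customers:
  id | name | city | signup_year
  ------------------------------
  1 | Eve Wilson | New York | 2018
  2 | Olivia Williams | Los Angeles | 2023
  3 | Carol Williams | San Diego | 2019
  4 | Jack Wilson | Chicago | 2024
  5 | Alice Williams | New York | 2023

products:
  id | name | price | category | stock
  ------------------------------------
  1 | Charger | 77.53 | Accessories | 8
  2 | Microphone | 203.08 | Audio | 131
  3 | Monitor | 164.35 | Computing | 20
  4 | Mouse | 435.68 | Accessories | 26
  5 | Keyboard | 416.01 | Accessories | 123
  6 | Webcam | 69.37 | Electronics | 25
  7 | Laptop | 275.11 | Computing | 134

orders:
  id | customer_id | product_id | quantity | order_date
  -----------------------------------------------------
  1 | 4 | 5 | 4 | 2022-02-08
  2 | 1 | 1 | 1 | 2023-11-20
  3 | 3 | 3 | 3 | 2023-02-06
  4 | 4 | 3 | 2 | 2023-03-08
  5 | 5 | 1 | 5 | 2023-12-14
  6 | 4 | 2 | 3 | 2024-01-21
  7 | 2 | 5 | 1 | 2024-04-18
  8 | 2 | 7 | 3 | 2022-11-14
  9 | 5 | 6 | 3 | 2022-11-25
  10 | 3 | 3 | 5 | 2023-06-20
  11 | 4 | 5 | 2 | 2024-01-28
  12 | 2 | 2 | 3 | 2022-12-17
SELECT MAX(quantity) FROM orders

Execution result:
5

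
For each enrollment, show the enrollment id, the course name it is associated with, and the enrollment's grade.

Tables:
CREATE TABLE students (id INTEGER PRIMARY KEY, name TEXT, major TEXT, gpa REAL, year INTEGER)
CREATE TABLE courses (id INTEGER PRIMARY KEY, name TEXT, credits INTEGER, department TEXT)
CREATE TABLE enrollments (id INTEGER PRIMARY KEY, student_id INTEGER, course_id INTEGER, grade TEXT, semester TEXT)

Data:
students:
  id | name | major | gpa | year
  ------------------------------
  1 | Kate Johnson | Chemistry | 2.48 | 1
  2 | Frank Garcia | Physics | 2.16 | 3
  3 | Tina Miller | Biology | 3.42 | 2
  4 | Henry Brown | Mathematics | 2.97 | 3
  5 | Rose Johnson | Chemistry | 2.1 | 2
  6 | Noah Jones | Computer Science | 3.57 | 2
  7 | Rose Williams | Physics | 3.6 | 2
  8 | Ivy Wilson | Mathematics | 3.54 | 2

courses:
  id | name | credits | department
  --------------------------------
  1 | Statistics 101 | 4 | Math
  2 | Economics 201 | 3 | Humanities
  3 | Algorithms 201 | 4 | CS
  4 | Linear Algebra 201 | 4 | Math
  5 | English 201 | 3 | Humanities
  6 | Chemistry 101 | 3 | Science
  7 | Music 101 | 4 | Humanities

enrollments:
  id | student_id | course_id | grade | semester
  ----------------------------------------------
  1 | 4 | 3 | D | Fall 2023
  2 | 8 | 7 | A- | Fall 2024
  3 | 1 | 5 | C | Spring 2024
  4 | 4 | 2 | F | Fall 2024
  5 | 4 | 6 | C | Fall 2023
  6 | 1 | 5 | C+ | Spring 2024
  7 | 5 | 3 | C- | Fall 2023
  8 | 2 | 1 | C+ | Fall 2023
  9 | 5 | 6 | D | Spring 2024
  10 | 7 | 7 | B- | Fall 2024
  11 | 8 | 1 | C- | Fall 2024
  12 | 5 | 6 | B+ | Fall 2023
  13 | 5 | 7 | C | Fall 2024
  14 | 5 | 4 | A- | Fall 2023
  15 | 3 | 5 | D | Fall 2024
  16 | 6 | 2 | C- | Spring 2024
SELECT c.id, p.name AS course, c.grade FROM enrollments c JOIN courses p ON c.course_id = p.id

Execution result:
id | course | grade
1 | Algorithms 201 | D
2 | Music 101 | A-
3 | English 201 | C
4 | Economics 201 | F
5 | Chemistry 101 | C
6 | English 201 | C+
7 | Algorithms 201 | C-
8 | Statistics 101 | C+
9 | Chemistry 101 | D
10 | Music 101 | B-
11 | Statistics 101 | C-
12 | Chemistry 101 | B+
13 | Music 101 | C
14 | Linear Algebra 201 | A-
15 | English 201 | D
16 | Economics 201 | C-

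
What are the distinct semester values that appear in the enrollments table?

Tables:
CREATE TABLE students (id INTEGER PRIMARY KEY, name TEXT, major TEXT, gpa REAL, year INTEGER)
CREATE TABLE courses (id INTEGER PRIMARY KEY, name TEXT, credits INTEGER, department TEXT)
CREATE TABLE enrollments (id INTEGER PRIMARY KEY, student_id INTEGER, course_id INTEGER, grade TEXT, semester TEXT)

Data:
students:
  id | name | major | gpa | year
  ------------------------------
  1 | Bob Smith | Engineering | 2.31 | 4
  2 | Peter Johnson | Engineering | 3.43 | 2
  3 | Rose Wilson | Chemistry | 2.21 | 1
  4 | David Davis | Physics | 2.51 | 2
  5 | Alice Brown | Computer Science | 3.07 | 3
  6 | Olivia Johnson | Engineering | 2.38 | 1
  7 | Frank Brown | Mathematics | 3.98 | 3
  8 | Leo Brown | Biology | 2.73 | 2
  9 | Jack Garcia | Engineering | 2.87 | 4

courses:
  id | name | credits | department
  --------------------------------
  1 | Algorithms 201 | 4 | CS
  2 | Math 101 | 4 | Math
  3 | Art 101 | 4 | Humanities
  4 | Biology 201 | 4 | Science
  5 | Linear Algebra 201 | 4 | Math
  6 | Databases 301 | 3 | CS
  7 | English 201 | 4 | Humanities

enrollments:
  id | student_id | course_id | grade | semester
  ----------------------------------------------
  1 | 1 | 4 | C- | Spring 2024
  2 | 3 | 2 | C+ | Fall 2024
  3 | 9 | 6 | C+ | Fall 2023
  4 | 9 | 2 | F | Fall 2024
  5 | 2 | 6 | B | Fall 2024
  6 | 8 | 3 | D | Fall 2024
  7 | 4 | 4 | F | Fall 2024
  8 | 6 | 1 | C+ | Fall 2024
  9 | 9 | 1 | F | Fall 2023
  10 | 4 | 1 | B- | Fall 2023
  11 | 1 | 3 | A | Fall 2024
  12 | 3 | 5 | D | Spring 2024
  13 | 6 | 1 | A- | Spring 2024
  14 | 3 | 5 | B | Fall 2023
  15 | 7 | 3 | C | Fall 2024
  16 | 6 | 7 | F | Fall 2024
SELECT DISTINCT semester FROM enrollments

Execution result:
semester
Spring 2024
Fall 2024
Fall 2023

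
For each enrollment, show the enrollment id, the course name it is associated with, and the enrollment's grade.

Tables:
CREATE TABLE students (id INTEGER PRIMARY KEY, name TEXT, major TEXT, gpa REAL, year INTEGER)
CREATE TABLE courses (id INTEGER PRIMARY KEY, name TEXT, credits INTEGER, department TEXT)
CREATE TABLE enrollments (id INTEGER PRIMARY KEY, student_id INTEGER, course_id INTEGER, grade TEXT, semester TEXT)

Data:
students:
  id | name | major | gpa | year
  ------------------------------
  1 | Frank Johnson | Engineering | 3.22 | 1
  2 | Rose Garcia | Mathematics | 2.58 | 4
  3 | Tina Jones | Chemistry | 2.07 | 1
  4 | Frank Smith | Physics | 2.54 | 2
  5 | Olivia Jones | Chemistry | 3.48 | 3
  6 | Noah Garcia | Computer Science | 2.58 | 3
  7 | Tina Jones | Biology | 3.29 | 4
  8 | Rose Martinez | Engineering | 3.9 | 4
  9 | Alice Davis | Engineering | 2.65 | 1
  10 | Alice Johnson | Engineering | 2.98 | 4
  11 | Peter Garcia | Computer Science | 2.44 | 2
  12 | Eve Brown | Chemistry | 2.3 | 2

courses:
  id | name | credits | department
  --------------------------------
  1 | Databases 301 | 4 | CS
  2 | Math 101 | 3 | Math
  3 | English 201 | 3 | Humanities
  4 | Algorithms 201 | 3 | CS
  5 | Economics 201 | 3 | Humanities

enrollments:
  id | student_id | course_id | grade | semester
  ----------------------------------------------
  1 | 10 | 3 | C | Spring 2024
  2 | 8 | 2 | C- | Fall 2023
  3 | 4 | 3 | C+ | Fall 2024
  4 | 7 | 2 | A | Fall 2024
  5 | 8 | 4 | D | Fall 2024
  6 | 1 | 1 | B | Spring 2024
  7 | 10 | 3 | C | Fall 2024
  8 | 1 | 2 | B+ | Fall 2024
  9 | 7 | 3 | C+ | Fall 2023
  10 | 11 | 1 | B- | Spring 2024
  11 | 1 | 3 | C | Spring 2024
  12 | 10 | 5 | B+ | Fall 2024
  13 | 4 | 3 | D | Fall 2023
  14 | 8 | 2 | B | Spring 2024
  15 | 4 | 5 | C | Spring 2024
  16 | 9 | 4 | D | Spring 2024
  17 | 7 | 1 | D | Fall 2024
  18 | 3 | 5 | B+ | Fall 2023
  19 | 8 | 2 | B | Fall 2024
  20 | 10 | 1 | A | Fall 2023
SELECT c.id, p.name AS course, c.grade FROM enrollments c JOIN courses p ON c.course_id = p.id

Execution result:
id | course | grade
1 | English 201 | C
2 | Math 101 | C-
3 | English 201 | C+
4 | Math 101 | A
5 | Algorithms 201 | D
6 | Databases 301 | B
7 | English 201 | C
8 | Math 101 | B+
9 | English 201 | C+
10 | Databases 301 | B-
11 | English 201 | C
12 | Economics 201 | B+
13 | English 201 | D
14 | Math 101 | B
15 | Economics 201 | C
16 | Algorithms 201 | D
17 | Databases 301 | D
18 | Economics 201 | B+
19 | Math 101 | B
20 | Databases 301 | A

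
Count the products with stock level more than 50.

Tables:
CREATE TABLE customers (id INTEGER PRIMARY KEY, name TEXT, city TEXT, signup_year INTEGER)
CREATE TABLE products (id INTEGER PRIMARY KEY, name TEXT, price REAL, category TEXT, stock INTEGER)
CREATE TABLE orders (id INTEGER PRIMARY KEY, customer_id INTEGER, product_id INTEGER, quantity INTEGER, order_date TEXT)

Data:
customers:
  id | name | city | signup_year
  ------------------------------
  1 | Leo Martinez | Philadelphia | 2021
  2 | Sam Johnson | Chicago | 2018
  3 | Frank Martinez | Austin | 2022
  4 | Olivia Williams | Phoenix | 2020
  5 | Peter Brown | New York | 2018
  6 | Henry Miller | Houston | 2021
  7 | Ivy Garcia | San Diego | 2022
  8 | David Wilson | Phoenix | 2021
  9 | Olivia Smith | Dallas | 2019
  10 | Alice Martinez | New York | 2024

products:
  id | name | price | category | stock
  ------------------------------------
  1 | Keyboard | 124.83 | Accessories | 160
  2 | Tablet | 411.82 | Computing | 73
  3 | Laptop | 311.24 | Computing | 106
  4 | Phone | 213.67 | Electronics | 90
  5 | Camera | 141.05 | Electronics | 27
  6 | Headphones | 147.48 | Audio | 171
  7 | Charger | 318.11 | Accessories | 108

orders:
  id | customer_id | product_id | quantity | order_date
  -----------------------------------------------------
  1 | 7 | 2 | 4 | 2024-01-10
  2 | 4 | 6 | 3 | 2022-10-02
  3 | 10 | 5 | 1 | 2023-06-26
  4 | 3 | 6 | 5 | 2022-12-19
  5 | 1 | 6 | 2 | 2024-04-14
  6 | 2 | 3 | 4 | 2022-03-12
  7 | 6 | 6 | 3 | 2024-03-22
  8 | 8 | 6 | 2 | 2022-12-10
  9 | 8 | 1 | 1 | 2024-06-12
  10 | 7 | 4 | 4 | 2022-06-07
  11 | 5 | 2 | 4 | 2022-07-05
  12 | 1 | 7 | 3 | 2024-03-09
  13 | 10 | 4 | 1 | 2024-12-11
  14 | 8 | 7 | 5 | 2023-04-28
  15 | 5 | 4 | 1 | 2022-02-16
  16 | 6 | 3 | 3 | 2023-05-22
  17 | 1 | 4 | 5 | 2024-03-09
SELECT COUNT(*) FROM products WHERE stock > 50

Execution result:
6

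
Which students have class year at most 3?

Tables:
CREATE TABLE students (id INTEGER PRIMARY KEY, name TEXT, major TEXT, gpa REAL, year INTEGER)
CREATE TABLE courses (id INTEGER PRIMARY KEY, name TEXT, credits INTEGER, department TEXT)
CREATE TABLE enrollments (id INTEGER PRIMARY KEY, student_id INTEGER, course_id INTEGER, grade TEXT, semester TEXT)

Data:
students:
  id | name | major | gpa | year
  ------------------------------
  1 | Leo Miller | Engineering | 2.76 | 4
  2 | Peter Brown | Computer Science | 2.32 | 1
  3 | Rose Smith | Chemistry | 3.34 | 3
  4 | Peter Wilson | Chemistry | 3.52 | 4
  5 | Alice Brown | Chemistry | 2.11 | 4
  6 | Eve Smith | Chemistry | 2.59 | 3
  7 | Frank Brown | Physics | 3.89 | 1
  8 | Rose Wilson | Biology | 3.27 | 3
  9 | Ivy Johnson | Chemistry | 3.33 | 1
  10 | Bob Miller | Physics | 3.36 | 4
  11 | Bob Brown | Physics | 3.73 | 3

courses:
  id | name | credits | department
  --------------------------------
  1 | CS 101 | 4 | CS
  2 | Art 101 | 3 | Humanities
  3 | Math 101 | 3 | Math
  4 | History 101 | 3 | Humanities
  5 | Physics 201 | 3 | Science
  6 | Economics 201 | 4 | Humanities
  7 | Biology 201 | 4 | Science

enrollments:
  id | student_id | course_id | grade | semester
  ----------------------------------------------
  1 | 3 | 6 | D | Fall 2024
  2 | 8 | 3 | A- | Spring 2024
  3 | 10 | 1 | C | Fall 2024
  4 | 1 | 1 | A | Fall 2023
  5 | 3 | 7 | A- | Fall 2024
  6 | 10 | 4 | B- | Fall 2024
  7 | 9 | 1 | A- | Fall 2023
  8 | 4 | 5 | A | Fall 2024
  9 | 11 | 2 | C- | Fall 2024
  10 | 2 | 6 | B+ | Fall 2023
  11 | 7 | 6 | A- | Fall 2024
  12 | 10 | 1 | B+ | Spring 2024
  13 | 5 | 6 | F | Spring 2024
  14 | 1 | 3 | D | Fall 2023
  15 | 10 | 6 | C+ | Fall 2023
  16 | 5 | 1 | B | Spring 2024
SELECT name, year FROM students WHERE year <= 3

Execution result:
name | year
Peter Brown | 1
Rose Smith | 3
Eve Smith | 3
Frank Brown | 1
Rose Wilson | 3
Ivy Johnson | 1
Bob Brown | 3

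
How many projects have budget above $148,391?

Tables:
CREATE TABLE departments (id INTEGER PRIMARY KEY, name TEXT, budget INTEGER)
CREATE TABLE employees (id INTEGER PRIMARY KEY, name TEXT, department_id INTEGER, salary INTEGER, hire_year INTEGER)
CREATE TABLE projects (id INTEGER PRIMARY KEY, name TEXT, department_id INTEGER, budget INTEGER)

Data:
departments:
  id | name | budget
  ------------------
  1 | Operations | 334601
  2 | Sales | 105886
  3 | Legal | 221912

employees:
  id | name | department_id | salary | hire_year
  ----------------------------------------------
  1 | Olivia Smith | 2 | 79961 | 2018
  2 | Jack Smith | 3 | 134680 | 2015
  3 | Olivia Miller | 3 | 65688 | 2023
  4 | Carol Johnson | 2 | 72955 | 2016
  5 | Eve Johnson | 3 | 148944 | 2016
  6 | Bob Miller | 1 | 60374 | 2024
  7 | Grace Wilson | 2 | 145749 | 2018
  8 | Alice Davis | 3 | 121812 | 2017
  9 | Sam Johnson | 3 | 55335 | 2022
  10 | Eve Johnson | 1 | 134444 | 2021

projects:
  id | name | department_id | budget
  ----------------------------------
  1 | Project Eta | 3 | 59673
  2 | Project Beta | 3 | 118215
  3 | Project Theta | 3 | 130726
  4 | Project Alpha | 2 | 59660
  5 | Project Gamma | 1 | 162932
SELECT COUNT(*) FROM projects WHERE budget > 148391

Execution result:
1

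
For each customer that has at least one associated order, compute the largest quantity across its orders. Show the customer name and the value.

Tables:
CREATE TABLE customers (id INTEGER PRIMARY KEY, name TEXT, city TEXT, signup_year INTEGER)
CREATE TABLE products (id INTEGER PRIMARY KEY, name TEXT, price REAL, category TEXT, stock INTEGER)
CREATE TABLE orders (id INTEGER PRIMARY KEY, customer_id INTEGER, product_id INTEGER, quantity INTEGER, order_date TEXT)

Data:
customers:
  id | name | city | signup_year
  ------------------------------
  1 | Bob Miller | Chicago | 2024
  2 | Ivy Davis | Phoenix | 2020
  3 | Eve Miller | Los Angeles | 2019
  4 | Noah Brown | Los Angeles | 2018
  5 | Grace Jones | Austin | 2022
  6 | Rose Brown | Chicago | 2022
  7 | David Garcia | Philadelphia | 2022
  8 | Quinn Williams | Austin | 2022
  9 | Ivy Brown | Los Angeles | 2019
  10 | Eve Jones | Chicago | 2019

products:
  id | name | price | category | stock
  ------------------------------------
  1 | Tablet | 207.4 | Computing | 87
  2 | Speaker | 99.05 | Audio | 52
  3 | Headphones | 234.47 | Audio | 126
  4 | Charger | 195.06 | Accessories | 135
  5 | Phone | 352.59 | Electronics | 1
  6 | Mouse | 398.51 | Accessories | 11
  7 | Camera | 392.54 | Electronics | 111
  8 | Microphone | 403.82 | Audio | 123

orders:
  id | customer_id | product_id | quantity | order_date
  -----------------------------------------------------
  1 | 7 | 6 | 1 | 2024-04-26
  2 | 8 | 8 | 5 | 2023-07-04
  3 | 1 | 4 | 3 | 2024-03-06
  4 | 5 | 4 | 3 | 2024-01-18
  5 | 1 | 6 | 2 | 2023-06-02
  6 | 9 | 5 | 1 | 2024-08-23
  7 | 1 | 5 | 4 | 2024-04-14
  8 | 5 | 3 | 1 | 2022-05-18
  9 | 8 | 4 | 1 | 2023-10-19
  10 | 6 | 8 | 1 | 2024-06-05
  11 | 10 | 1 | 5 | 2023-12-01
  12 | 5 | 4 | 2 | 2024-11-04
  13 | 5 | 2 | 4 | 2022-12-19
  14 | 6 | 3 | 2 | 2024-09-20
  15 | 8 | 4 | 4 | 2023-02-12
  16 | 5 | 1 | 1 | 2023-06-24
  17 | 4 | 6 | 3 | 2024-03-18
SELECT p.name, MAX(c.quantity) AS max_quantity FROM orders c JOIN customers p ON c.customer_id = p.id GROUP BY p.id, p.name

Execution result:
name | max_quantity
Bob Miller | 4
Noah Brown | 3
Grace Jones | 4
Rose Brown | 2
David Garcia | 1
Quinn Williams | 5
Ivy Brown | 1
Eve Jones | 5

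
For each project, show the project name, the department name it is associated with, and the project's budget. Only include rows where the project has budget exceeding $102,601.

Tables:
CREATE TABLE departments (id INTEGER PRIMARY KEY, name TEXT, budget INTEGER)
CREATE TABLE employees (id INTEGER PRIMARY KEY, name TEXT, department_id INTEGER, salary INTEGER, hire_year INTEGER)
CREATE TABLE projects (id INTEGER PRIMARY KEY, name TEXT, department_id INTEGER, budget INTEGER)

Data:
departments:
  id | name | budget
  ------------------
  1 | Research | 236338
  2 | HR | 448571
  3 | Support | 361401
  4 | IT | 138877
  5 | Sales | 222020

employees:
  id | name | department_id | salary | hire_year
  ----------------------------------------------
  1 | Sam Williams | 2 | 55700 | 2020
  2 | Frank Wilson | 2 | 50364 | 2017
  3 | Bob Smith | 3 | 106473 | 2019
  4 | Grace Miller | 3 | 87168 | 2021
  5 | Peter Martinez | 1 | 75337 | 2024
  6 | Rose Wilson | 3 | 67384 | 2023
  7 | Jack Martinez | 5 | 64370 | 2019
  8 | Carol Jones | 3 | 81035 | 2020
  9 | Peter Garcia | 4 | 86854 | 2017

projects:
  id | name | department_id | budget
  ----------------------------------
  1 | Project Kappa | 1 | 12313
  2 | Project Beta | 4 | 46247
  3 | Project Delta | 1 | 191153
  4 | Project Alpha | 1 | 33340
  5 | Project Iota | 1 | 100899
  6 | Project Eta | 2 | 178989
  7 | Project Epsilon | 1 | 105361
SELECT c.name, p.name AS department, c.budget FROM projects c JOIN departments p ON c.department_id = p.id WHERE c.budget > 102601

Execution result:
name | department | budget
Project Delta | Research | 191153
Project Eta | HR | 178989
Project Epsilon | Research | 105361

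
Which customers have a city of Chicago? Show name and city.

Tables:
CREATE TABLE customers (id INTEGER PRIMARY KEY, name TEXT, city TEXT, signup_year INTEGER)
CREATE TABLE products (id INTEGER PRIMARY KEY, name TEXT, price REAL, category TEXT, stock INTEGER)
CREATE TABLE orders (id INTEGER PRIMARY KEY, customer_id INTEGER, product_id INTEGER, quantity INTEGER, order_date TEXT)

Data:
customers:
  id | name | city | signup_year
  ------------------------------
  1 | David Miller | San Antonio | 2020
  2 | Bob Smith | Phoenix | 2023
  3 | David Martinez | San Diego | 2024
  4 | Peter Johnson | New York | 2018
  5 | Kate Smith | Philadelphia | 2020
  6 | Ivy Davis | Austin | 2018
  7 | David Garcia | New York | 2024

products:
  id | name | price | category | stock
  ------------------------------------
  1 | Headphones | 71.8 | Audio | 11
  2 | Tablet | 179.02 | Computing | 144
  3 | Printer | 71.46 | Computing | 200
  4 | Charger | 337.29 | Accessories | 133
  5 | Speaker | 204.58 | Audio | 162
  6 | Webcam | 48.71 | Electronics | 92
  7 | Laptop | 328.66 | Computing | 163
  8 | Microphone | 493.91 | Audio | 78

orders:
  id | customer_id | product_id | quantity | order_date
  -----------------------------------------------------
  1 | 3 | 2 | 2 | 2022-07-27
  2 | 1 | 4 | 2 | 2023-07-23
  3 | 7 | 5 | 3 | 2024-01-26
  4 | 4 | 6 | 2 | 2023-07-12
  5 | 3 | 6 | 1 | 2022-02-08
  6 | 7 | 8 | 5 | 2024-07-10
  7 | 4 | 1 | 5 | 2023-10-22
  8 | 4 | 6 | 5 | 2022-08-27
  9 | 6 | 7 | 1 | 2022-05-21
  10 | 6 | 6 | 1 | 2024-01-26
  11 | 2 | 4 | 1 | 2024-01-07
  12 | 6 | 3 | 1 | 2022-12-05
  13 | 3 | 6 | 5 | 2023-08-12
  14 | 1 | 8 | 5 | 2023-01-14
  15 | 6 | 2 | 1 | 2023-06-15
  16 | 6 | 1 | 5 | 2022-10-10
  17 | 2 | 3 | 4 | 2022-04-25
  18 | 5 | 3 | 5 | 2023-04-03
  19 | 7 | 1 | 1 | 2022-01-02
SELECT name, city FROM customers WHERE city = 'Chicago'

Execution result:
(no rows)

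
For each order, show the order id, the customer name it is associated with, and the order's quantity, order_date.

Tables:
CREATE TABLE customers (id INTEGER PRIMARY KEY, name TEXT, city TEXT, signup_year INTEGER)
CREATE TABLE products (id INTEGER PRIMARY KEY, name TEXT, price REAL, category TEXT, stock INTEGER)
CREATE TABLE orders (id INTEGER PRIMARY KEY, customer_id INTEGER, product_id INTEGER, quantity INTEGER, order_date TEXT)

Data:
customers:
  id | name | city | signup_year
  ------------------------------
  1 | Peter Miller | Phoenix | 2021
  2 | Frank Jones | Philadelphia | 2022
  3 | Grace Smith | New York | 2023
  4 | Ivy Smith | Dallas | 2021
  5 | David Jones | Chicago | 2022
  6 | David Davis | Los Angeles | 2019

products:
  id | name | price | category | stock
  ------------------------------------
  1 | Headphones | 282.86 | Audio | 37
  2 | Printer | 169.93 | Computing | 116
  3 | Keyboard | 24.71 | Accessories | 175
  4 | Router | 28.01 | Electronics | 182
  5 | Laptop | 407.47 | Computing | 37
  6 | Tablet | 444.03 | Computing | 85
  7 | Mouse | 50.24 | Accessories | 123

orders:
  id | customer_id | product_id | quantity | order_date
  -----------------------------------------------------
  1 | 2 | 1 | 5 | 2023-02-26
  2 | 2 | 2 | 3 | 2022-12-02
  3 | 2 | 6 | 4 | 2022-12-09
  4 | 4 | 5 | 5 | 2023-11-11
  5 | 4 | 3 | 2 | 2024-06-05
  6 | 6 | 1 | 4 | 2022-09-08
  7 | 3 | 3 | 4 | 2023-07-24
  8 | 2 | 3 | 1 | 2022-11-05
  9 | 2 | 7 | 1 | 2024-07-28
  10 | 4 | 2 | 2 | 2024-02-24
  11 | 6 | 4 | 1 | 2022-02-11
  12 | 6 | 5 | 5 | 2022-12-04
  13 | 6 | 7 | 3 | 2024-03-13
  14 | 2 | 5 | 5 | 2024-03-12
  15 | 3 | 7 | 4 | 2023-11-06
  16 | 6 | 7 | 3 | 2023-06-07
SELECT c.id, p.name AS customer, c.quantity, c.order_date FROM orders c JOIN customers p ON c.customer_id = p.id

Execution result:
id | customer | quantity | order_date
1 | Frank Jones | 5 | 2023-02-26
2 | Frank Jones | 3 | 2022-12-02
3 | Frank Jones | 4 | 2022-12-09
4 | Ivy Smith | 5 | 2023-11-11
5 | Ivy Smith | 2 | 2024-06-05
6 | David Davis | 4 | 2022-09-08
7 | Grace Smith | 4 | 2023-07-24
8 | Frank Jones | 1 | 2022-11-05
9 | Frank Jones | 1 | 2024-07-28
10 | Ivy Smith | 2 | 2024-02-24
11 | David Davis | 1 | 2022-02-11
12 | David Davis | 5 | 2022-12-04
13 | David Davis | 3 | 2024-03-13
14 | Frank Jones | 5 | 2024-03-12
15 | Grace Smith | 4 | 2023-11-06
16 | David Davis | 3 | 2023-06-07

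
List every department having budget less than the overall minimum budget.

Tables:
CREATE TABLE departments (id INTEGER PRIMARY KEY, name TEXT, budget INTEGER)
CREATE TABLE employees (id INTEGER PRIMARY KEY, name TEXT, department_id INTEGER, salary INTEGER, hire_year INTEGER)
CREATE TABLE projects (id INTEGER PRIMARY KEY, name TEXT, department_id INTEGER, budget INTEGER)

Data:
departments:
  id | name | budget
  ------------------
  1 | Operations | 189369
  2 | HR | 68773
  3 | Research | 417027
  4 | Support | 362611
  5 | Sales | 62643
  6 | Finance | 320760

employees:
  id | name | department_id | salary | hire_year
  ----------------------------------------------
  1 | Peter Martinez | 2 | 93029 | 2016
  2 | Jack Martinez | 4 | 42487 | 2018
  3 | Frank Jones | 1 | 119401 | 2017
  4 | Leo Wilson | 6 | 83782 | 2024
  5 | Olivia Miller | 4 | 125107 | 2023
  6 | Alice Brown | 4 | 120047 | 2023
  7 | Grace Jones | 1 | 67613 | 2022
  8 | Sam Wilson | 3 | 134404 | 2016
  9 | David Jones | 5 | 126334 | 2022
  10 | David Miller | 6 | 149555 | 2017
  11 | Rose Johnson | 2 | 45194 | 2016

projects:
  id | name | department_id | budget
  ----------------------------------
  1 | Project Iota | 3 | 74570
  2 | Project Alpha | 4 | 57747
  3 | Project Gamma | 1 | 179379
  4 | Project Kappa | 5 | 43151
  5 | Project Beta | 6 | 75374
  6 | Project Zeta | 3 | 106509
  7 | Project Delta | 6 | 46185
SELECT name, budget FROM departments WHERE budget < (SELECT MIN(budget) FROM departments)

Execution result:
(no rows)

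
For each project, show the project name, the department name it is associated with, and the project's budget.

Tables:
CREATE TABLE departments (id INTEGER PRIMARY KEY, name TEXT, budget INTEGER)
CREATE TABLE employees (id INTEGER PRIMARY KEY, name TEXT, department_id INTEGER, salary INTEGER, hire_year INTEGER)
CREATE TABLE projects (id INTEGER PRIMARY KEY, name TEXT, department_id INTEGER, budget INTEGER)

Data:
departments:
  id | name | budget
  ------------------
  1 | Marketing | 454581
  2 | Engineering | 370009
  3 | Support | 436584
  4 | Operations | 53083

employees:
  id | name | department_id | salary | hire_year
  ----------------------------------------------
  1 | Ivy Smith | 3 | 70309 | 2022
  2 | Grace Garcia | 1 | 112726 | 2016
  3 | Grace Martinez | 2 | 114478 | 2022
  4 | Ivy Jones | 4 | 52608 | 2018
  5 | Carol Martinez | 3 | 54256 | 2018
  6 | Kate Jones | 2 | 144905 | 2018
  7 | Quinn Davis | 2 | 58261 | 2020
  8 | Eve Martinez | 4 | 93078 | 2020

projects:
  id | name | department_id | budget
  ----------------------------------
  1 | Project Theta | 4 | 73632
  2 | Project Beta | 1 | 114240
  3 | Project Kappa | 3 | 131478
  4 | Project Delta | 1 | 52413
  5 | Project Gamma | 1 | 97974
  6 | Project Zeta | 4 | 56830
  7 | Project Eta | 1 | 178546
SELECT c.name, p.name AS department, c.budget FROM projects c JOIN departments p ON c.department_id = p.id

Execution result:
name | department | budget
Project Theta | Operations | 73632
Project Beta | Marketing | 114240
Project Kappa | Support | 131478
Project Delta | Marketing | 52413
Project Gamma | Marketing | 97974
Project Zeta | Operations | 56830
Project Eta | Marketing | 178546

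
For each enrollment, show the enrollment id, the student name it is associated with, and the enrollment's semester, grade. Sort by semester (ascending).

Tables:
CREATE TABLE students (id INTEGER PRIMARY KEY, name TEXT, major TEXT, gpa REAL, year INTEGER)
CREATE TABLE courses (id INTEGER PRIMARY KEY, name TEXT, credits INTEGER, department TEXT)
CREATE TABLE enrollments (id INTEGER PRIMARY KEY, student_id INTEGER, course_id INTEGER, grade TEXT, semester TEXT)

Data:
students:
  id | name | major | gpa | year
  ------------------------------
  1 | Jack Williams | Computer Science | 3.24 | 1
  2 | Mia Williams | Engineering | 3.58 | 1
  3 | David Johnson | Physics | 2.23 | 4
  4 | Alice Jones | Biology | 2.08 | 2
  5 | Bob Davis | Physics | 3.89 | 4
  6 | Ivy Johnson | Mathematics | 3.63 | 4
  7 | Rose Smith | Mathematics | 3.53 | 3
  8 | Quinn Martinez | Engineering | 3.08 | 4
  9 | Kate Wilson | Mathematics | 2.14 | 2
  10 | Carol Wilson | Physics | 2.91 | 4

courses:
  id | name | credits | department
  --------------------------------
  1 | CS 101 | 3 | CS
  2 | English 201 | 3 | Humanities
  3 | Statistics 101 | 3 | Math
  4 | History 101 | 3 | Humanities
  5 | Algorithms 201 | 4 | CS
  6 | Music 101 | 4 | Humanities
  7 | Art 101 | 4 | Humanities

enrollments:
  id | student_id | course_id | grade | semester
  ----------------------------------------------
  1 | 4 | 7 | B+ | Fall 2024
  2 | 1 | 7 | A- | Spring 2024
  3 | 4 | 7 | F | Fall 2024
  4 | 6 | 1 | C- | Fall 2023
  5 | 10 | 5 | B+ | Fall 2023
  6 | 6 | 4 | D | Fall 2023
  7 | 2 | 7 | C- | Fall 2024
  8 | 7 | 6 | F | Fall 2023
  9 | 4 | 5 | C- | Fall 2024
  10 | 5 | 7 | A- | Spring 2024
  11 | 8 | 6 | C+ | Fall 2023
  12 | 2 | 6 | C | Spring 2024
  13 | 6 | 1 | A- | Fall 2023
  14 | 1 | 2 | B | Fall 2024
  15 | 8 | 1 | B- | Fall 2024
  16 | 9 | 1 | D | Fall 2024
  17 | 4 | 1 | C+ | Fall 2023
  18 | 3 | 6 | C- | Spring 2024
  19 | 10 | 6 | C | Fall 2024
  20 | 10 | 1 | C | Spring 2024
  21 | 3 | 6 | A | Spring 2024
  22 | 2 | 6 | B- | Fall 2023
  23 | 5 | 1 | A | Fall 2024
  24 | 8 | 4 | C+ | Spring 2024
SELECT c.id, p.name AS student, c.semester, c.grade FROM enrollments c JOIN students p ON c.student_id = p.id ORDER BY c.semester ASC

Execution result:
id | student | semester | grade
4 | Ivy Johnson | Fall 2023 | C-
5 | Carol Wilson | Fall 2023 | B+
6 | Ivy Johnson | Fall 2023 | D
8 | Rose Smith | Fall 2023 | F
11 | Quinn Martinez | Fall 2023 | C+
13 | Ivy Johnson | Fall 2023 | A-
17 | Alice Jones | Fall 2023 | C+
22 | Mia Williams | Fall 2023 | B-
1 | Alice Jones | Fall 2024 | B+
3 | Alice Jones | Fall 2024 | F
7 | Mia Williams | Fall 2024 | C-
9 | Alice Jones | Fall 2024 | C-
14 | Jack Williams | Fall 2024 | B
15 | Quinn Martinez | Fall 2024 | B-
16 | Kate Wilson | Fall 2024 | D
19 | Carol Wilson | Fall 2024 | C
23 | Bob Davis | Fall 2024 | A
2 | Jack Williams | Spring 2024 | A-
10 | Bob Davis | Spring 2024 | A-
12 | Mia Williams | Spring 2024 | C
18 | David Johnson | Spring 2024 | C-
20 | Carol Wilson | Spring 2024 | C
21 | David Johnson | Spring 2024 | A
24 | Quinn Martinez | Spring 2024 | C+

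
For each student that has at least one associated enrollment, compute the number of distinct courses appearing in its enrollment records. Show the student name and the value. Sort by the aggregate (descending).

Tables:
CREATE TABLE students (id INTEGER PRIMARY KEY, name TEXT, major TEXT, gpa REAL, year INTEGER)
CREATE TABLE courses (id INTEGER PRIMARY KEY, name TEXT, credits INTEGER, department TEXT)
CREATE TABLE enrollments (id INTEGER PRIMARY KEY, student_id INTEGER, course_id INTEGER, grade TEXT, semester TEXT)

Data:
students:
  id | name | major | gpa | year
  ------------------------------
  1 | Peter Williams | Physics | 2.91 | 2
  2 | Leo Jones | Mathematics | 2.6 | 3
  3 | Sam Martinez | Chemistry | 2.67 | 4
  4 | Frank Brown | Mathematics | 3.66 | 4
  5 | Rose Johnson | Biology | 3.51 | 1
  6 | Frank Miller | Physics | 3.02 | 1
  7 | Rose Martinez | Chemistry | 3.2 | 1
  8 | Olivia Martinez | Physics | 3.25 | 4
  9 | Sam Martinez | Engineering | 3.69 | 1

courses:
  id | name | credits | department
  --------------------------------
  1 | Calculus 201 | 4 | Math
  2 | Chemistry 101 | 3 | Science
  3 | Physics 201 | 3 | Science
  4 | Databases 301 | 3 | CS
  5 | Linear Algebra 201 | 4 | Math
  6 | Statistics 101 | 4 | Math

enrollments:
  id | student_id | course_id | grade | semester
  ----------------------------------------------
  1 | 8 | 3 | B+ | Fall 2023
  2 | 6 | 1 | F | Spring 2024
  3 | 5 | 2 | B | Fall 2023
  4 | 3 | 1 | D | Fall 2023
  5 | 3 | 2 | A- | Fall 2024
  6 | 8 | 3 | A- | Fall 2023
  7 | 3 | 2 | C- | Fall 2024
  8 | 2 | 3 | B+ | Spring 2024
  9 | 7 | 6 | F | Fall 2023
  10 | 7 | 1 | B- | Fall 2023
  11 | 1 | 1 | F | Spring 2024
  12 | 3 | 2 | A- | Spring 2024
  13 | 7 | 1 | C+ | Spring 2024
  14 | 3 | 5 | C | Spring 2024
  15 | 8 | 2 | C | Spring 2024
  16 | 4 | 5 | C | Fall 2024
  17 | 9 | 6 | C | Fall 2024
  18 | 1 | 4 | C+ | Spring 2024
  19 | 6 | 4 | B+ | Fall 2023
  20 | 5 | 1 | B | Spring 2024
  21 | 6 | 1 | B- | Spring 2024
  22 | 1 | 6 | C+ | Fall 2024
SELECT p.name, COUNT(DISTINCT c.course_id) AS distinct_course_count FROM enrollments c JOIN students p ON c.student_id = p.id GROUP BY p.id, p.name ORDER BY distinct_course_count DESC

Execution result:
name | distinct_course_count
Peter Williams | 3
Sam Martinez | 3
Rose Johnson | 2
Frank Miller | 2
Rose Martinez | 2
Olivia Martinez | 2
Leo Jones | 1
Frank Brown | 1
Sam Martinez | 1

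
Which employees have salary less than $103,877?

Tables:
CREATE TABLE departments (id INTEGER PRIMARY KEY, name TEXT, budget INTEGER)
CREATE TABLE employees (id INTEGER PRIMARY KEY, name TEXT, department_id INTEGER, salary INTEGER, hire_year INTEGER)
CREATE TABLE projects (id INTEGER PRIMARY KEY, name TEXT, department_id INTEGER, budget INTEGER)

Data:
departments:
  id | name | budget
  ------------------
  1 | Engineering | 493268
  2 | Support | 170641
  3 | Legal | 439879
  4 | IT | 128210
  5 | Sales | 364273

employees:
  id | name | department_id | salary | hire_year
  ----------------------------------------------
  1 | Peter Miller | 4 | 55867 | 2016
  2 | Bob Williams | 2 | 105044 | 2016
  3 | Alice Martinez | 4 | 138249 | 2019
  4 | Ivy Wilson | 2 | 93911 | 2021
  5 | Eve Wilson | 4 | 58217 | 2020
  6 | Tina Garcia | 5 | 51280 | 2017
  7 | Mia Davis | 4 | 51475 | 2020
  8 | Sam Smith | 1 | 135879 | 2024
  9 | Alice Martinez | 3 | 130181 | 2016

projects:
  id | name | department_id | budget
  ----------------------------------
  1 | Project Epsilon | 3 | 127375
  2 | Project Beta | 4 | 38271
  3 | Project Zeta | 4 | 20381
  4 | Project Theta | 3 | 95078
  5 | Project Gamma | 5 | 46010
SELECT name, salary FROM employees WHERE salary < 103877

Execution result:
name | salary
Peter Miller | 55867
Ivy Wilson | 93911
Eve Wilson | 58217
Tina Garcia | 51280
Mia Davis | 51475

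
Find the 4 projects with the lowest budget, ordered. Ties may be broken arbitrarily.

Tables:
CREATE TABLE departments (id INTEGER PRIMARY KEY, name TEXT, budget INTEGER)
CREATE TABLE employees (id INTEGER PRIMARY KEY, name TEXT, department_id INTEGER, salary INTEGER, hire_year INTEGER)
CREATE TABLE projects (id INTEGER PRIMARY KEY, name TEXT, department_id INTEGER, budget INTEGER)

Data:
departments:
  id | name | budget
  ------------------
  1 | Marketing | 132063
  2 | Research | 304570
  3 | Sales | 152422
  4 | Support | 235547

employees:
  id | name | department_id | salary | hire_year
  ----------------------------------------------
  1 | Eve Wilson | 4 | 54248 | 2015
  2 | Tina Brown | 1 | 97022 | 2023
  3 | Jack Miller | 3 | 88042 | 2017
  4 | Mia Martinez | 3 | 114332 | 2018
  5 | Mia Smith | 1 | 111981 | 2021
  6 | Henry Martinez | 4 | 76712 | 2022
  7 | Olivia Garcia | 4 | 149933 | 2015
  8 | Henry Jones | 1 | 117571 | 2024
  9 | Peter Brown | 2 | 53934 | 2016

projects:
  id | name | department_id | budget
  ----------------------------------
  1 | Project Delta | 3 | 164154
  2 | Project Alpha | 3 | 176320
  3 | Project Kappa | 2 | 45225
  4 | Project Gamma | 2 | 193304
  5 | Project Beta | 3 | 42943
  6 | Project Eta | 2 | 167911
SELECT name, budget FROM projects ORDER BY budget ASC LIMIT 4

Execution result:
name | budget
Project Beta | 42943
Project Kappa | 45225
Project Delta | 164154
Project Eta | 167911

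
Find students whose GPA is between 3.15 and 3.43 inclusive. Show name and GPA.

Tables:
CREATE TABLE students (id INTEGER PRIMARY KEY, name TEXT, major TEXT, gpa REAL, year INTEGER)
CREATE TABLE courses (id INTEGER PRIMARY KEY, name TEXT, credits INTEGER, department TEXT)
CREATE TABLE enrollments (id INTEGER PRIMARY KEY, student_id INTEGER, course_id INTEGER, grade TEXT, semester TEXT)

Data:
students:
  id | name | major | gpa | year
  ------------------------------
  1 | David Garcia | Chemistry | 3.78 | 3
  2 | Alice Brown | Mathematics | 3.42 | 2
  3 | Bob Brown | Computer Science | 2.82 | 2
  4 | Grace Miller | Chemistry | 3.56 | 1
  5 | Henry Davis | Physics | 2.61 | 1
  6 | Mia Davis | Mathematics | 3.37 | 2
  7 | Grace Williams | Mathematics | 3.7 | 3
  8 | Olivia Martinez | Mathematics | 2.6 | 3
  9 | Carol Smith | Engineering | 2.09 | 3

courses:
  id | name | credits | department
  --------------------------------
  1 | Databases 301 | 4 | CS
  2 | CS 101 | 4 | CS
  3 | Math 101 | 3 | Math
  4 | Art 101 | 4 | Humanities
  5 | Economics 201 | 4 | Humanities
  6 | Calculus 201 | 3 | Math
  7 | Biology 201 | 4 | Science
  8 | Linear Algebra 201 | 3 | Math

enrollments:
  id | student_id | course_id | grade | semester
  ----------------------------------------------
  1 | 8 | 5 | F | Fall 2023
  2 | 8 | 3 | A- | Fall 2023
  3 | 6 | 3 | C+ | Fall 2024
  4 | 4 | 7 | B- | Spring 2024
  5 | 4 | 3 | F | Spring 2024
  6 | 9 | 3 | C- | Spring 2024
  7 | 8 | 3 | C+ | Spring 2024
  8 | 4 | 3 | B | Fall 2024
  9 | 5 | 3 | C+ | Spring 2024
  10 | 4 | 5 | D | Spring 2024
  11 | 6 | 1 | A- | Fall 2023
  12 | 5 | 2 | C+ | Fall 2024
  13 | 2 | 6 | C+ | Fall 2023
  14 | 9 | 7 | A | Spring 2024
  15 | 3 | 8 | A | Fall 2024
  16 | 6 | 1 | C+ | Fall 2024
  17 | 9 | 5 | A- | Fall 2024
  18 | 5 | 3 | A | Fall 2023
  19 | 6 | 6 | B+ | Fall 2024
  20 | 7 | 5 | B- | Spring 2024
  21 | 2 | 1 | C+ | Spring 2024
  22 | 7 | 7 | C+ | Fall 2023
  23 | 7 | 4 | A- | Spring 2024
SELECT name, gpa FROM students WHERE gpa BETWEEN 3.15 AND 3.43

Execution result:
name | gpa
Alice Brown | 3.42
Mia Davis | 3.37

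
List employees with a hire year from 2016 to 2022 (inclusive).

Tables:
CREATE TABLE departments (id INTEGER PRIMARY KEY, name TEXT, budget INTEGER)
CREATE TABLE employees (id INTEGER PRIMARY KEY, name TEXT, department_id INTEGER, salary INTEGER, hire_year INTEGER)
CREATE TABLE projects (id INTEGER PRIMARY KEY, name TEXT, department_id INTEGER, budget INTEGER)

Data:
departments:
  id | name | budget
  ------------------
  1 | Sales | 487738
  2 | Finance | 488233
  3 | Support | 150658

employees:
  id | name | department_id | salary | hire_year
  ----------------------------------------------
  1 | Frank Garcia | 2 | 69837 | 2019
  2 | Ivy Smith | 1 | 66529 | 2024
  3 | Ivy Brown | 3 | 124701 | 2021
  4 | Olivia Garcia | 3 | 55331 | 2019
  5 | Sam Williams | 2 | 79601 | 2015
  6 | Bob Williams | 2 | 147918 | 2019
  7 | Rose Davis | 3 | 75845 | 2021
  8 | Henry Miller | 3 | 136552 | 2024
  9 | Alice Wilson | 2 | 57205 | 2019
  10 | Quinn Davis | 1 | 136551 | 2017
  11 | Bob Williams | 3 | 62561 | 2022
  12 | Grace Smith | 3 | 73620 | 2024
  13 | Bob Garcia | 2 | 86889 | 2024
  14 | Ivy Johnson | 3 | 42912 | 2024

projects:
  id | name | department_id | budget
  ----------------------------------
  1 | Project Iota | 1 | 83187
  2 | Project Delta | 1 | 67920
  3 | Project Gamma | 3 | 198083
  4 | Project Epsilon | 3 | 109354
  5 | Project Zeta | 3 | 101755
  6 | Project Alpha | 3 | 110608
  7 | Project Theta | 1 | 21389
SELECT name, hire_year FROM employees WHERE hire_year BETWEEN 2016 AND 2022

Execution result:
name | hire_year
Frank Garcia | 2019
Ivy Brown | 2021
Olivia Garcia | 2019
Bob Williams | 2019
Rose Davis | 2021
Alice Wilson | 2019
Quinn Davis | 2017
Bob Williams | 2022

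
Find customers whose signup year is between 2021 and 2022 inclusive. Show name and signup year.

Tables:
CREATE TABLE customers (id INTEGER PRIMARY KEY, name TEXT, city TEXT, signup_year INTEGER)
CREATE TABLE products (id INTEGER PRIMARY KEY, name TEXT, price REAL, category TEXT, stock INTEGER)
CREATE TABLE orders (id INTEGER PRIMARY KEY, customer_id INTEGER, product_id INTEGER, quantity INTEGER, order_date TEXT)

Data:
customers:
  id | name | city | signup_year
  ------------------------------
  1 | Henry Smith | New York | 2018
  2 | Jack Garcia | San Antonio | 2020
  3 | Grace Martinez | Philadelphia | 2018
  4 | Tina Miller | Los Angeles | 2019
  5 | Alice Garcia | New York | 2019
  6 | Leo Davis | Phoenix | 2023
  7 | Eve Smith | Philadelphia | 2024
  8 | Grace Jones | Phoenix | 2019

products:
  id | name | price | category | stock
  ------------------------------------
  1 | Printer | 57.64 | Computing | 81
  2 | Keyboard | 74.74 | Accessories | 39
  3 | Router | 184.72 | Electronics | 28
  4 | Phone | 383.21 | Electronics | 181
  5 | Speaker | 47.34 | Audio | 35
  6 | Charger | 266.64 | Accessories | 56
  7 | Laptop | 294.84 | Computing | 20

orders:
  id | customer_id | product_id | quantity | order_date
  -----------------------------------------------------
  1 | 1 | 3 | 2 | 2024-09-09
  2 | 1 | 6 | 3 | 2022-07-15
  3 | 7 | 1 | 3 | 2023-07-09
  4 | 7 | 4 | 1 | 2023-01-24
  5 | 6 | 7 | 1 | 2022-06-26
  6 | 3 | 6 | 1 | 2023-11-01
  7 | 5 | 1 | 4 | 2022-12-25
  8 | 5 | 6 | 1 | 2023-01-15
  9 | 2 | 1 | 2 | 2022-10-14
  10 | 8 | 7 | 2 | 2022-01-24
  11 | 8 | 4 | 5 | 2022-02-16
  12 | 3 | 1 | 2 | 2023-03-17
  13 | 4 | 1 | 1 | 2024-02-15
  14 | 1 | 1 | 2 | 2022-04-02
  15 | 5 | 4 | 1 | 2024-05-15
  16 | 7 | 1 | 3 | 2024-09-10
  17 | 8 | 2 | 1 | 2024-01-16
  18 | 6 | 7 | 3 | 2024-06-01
SELECT name, signup_year FROM customers WHERE signup_year BETWEEN 2021 AND 2022

Execution result:
(no rows)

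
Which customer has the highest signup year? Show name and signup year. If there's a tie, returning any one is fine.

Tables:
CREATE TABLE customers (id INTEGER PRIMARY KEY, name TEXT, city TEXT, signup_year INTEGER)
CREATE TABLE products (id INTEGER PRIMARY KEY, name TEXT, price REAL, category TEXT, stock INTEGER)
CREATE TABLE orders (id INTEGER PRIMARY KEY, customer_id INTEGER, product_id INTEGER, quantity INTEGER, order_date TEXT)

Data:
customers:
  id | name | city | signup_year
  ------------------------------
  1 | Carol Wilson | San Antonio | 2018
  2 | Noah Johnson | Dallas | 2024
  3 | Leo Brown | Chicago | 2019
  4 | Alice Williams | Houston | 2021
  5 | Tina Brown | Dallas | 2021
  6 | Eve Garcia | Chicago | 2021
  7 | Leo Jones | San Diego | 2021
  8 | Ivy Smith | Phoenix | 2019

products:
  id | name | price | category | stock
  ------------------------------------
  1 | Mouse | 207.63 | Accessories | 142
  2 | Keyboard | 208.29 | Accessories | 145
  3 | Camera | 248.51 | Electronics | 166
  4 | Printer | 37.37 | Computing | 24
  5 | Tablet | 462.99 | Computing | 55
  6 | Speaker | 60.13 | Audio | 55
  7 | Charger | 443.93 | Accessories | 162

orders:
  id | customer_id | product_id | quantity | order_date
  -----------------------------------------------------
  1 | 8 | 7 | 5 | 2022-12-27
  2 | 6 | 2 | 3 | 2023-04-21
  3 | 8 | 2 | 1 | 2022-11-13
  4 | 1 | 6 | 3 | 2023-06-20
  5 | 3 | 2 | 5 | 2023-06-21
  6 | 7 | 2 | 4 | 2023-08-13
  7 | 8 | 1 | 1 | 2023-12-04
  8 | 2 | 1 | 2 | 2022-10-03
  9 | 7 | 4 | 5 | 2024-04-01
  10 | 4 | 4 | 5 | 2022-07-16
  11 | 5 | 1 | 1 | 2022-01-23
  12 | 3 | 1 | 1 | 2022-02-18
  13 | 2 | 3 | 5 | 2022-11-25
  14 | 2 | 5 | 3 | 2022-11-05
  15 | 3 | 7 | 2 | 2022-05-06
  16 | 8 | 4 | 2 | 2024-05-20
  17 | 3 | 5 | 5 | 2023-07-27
SELECT name, signup_year FROM customers ORDER BY signup_year DESC LIMIT 1

Execution result:
name | signup_year
Noah Johnson | 2024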